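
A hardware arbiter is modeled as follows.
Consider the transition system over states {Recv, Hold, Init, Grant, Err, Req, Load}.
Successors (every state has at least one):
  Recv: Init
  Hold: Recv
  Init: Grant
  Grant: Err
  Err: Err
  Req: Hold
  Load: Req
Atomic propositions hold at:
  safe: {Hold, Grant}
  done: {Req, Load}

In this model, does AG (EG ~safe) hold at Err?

Sat(~safe) = {Recv, Init, Err, Req, Load}
EG ~safe: greatest fixpoint, start Z0 = {Recv, Init, Err, Req, Load}, keep only states in Sat with some successor in Z. Z1 = {Recv, Err, Load}; Z2 = {Err}; fixed.
Sat(EG ~safe) = {Err}
AG (EG ~safe): greatest fixpoint, start Z0 = {Err}, keep only states in Sat with every successor in Z. Already a fixed point.
Sat(AG (EG ~safe)) = {Err}
Err ∈ Sat(AG (EG ~safe)) = {Err}, so the formula holds at Err.

Yes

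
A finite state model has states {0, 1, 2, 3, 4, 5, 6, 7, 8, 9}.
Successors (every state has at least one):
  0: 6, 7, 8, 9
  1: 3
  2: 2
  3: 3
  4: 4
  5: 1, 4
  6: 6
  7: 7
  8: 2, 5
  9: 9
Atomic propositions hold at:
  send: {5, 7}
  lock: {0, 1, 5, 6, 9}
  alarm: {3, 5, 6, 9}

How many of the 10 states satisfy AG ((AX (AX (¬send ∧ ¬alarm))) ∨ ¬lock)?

4

Sat(¬send) = {0, 1, 2, 3, 4, 6, 8, 9}
Sat(¬alarm) = {0, 1, 2, 4, 7, 8}
Sat(¬send ∧ ¬alarm) = {0, 1, 2, 4, 8}
Sat(AX (¬send ∧ ¬alarm)) = {s : every successor in {0, 1, 2, 4, 8}} = {2, 4, 5}
Sat(AX (AX (¬send ∧ ¬alarm))) = {s : every successor in {2, 4, 5}} = {2, 4, 8}
Sat(¬lock) = {2, 3, 4, 7, 8}
Sat((AX (AX (¬send ∧ ¬alarm))) ∨ ¬lock) = {2, 3, 4, 7, 8}
AG ((AX (AX (¬send ∧ ¬alarm))) ∨ ¬lock): greatest fixpoint, start Z0 = {2, 3, 4, 7, 8}, keep only states in Sat with every successor in Z. Z1 = {2, 3, 4, 7}; fixed.
Sat(AG ((AX (AX (¬send ∧ ¬alarm))) ∨ ¬lock)) = {2, 3, 4, 7}
|Sat(AG ((AX (AX (¬send ∧ ¬alarm))) ∨ ¬lock))| = |{2, 3, 4, 7}| = 4.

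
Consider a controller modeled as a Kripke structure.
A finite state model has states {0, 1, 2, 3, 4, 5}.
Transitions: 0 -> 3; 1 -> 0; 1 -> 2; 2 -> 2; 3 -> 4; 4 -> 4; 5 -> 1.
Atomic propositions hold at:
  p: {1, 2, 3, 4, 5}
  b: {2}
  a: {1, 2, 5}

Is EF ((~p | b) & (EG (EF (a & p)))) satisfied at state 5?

Sat(~p) = {0}
Sat(~p | b) = {0, 2}
Sat(a & p) = {1, 2, 5}
EF (a & p): least fixpoint, start Z0 = {1, 2, 5}, add states with some successor in Z. Already a fixed point.
Sat(EF (a & p)) = {1, 2, 5}
EG (EF (a & p)): greatest fixpoint, start Z0 = {1, 2, 5}, keep only states in Sat with some successor in Z. Already a fixed point.
Sat(EG (EF (a & p))) = {1, 2, 5}
Sat((~p | b) & (EG (EF (a & p)))) = {2}
EF ((~p | b) & (EG (EF (a & p)))): least fixpoint, start Z0 = {2}, add states with some successor in Z. Z1 = {1, 2}; Z2 = {1, 2, 5}; fixed.
Sat(EF ((~p | b) & (EG (EF (a & p))))) = {1, 2, 5}
5 ∈ Sat(EF ((~p | b) & (EG (EF (a & p))))) = {1, 2, 5}, so the formula holds at 5.

Yes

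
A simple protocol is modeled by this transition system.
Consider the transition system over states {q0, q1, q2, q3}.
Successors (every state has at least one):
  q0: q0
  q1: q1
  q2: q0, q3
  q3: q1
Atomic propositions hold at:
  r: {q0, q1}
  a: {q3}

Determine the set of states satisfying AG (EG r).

EG r: greatest fixpoint, start Z0 = {q0, q1}, keep only states in Sat with some successor in Z. Already a fixed point.
Sat(EG r) = {q0, q1}
AG (EG r): greatest fixpoint, start Z0 = {q0, q1}, keep only states in Sat with every successor in Z. Already a fixed point.
Sat(AG (EG r)) = {q0, q1}

{q0, q1}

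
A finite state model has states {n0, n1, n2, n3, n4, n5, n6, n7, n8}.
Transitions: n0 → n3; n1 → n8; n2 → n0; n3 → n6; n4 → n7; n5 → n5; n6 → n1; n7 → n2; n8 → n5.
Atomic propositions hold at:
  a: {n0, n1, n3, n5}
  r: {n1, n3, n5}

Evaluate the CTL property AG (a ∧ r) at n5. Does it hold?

Sat(a ∧ r) = {n1, n3, n5}
AG (a ∧ r): greatest fixpoint, start Z0 = {n1, n3, n5}, keep only states in Sat with every successor in Z. Z1 = {n5}; fixed.
Sat(AG (a ∧ r)) = {n5}
n5 ∈ Sat(AG (a ∧ r)) = {n5}, so the formula holds at n5.

Yes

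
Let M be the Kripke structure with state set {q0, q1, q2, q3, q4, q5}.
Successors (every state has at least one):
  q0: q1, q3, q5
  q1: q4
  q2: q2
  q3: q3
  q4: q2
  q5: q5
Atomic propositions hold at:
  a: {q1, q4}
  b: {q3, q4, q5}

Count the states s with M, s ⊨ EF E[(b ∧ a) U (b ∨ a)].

Sat(b ∧ a) = {q4}
Sat(b ∨ a) = {q1, q3, q4, q5}
E[(b ∧ a) U (b ∨ a)]: least fixpoint, start Z0 = Sat((b ∨ a)) = {q1, q3, q4, q5}, add states in Sat(b ∧ a) with some successor in Z. Already a fixed point.
Sat(E[(b ∧ a) U (b ∨ a)]) = {q1, q3, q4, q5}
EF E[(b ∧ a) U (b ∨ a)]: least fixpoint, start Z0 = {q1, q3, q4, q5}, add states with some successor in Z. Z1 = {q0, q1, q3, q4, q5}; fixed.
Sat(EF E[(b ∧ a) U (b ∨ a)]) = {q0, q1, q3, q4, q5}
|Sat(EF E[(b ∧ a) U (b ∨ a)])| = |{q0, q1, q3, q4, q5}| = 5.

5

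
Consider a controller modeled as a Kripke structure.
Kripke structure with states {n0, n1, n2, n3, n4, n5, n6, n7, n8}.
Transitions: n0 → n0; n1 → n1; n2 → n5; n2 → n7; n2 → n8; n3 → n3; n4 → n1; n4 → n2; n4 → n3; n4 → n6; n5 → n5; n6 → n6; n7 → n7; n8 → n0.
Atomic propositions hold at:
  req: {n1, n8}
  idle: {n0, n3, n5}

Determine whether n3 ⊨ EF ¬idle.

Sat(¬idle) = {n1, n2, n4, n6, n7, n8}
EF ¬idle: least fixpoint, start Z0 = {n1, n2, n4, n6, n7, n8}, add states with some successor in Z. Already a fixed point.
Sat(EF ¬idle) = {n1, n2, n4, n6, n7, n8}
n3 ∉ Sat(EF ¬idle) = {n1, n2, n4, n6, n7, n8}, so the formula does not hold at n3.

No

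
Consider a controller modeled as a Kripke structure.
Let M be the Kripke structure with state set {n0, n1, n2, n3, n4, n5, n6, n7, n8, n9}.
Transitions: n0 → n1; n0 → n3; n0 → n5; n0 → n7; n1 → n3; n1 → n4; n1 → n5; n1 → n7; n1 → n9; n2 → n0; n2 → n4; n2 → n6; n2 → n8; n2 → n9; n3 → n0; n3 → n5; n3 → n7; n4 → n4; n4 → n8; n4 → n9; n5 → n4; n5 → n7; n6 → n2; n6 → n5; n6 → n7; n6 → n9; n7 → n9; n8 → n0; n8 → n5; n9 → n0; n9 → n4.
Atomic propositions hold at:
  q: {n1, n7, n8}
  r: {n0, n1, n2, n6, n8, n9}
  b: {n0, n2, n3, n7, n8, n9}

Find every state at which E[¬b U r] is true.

Sat(¬b) = {n1, n4, n5, n6}
E[¬b U r]: least fixpoint, start Z0 = Sat(r) = {n0, n1, n2, n6, n8, n9}, add states in Sat(¬b) with some successor in Z. Z1 = {n0, n1, n2, n4, n6, n8, n9}; Z2 = {n0, n1, n2, n4, n5, n6, n8, n9}; fixed.
Sat(E[¬b U r]) = {n0, n1, n2, n4, n5, n6, n8, n9}

{n0, n1, n2, n4, n5, n6, n8, n9}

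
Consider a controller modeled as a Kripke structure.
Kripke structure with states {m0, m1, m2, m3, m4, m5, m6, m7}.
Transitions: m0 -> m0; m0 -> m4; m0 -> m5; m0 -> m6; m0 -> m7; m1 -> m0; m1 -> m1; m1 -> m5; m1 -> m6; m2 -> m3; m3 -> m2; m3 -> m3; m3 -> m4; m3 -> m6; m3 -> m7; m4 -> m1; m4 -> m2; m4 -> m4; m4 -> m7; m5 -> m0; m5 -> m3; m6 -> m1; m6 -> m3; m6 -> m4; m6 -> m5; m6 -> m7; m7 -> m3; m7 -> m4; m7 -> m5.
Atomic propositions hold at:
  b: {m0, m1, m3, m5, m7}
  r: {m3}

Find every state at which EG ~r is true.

{m0, m1, m4, m5, m6, m7}

Sat(~r) = {m0, m1, m2, m4, m5, m6, m7}
EG ~r: greatest fixpoint, start Z0 = {m0, m1, m2, m4, m5, m6, m7}, keep only states in Sat with some successor in Z. Z1 = {m0, m1, m4, m5, m6, m7}; fixed.
Sat(EG ~r) = {m0, m1, m4, m5, m6, m7}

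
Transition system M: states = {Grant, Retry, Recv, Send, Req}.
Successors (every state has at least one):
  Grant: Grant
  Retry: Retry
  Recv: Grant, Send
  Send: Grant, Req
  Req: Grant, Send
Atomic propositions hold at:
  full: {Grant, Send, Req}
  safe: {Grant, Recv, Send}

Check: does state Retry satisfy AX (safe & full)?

Sat(safe & full) = {Grant, Send}
Sat(AX (safe & full)) = {s : every successor in {Grant, Send}} = {Grant, Recv, Req}
Retry ∉ Sat(AX (safe & full)) = {Grant, Recv, Req}, so the formula does not hold at Retry.

No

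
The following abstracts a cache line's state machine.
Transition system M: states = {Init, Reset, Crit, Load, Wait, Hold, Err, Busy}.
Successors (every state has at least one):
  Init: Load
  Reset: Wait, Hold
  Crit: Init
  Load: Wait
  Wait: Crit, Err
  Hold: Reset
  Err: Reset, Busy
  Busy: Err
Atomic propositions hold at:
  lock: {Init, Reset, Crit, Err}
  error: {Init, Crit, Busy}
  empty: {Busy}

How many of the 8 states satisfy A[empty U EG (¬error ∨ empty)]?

Sat(¬error) = {Reset, Load, Wait, Hold, Err}
Sat(¬error ∨ empty) = {Reset, Load, Wait, Hold, Err, Busy}
EG (¬error ∨ empty): greatest fixpoint, start Z0 = {Reset, Load, Wait, Hold, Err, Busy}, keep only states in Sat with some successor in Z. Already a fixed point.
Sat(EG (¬error ∨ empty)) = {Reset, Load, Wait, Hold, Err, Busy}
A[empty U EG (¬error ∨ empty)]: least fixpoint, start Z0 = Sat(EG (¬error ∨ empty)) = {Reset, Load, Wait, Hold, Err, Busy}, add states in Sat(empty) with every successor in Z. Already a fixed point.
Sat(A[empty U EG (¬error ∨ empty)]) = {Reset, Load, Wait, Hold, Err, Busy}
|Sat(A[empty U EG (¬error ∨ empty)])| = |{Reset, Load, Wait, Hold, Err, Busy}| = 6.

6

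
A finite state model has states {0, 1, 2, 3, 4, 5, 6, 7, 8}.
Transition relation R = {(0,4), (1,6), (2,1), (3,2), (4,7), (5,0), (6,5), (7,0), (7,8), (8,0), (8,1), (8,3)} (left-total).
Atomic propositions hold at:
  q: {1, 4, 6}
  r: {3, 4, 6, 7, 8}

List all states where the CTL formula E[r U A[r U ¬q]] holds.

{0, 2, 3, 4, 5, 6, 7, 8}

Sat(¬q) = {0, 2, 3, 5, 7, 8}
A[r U ¬q]: least fixpoint, start Z0 = Sat(¬q) = {0, 2, 3, 5, 7, 8}, add states in Sat(r) with every successor in Z. Z1 = {0, 2, 3, 4, 5, 6, 7, 8}; fixed.
Sat(A[r U ¬q]) = {0, 2, 3, 4, 5, 6, 7, 8}
E[r U A[r U ¬q]]: least fixpoint, start Z0 = Sat(A[r U ¬q]) = {0, 2, 3, 4, 5, 6, 7, 8}, add states in Sat(r) with some successor in Z. Already a fixed point.
Sat(E[r U A[r U ¬q]]) = {0, 2, 3, 4, 5, 6, 7, 8}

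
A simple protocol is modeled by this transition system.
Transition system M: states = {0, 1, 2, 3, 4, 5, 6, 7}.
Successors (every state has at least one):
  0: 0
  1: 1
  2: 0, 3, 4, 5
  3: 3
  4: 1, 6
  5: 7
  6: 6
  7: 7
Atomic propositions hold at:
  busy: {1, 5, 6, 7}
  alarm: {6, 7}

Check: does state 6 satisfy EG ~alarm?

Sat(~alarm) = {0, 1, 2, 3, 4, 5}
EG ~alarm: greatest fixpoint, start Z0 = {0, 1, 2, 3, 4, 5}, keep only states in Sat with some successor in Z. Z1 = {0, 1, 2, 3, 4}; fixed.
Sat(EG ~alarm) = {0, 1, 2, 3, 4}
6 ∉ Sat(EG ~alarm) = {0, 1, 2, 3, 4}, so the formula does not hold at 6.

No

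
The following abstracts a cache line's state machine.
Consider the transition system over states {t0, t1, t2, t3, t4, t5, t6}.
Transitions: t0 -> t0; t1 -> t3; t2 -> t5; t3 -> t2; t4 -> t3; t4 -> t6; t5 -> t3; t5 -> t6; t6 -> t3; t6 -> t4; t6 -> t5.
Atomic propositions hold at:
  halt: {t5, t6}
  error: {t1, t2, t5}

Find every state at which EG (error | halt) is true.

{t2, t5, t6}

Sat(error | halt) = {t1, t2, t5, t6}
EG (error | halt): greatest fixpoint, start Z0 = {t1, t2, t5, t6}, keep only states in Sat with some successor in Z. Z1 = {t2, t5, t6}; fixed.
Sat(EG (error | halt)) = {t2, t5, t6}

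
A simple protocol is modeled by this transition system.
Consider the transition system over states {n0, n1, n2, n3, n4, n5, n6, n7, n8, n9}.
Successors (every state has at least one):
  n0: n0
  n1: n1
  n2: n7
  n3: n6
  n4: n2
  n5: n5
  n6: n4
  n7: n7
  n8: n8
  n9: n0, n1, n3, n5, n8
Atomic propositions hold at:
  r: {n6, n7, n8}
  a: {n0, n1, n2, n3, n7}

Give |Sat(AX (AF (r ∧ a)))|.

5

Sat(r ∧ a) = {n7}
AF (r ∧ a): least fixpoint, start Z0 = {n7}, add states with every successor in Z. Z1 = {n2, n7}; Z2 = {n2, n4, n7}; Z3 = {n2, n4, n6, n7}; Z4 = {n2, n3, n4, n6, n7}; fixed.
Sat(AF (r ∧ a)) = {n2, n3, n4, n6, n7}
Sat(AX (AF (r ∧ a))) = {s : every successor in {n2, n3, n4, n6, n7}} = {n2, n3, n4, n6, n7}
|Sat(AX (AF (r ∧ a)))| = |{n2, n3, n4, n6, n7}| = 5.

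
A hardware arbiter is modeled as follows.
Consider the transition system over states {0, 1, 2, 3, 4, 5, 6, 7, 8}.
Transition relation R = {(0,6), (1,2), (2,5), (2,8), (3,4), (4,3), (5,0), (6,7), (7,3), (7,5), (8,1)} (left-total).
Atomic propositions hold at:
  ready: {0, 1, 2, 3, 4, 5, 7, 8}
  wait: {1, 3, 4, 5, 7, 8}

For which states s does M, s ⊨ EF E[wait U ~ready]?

Sat(~ready) = {6}
E[wait U ~ready]: least fixpoint, start Z0 = Sat(~ready) = {6}, add states in Sat(wait) with some successor in Z. Already a fixed point.
Sat(E[wait U ~ready]) = {6}
EF E[wait U ~ready]: least fixpoint, start Z0 = {6}, add states with some successor in Z. Z1 = {0, 6}; Z2 = {0, 5, 6}; Z3 = {0, 2, 5, 6, 7}; Z4 = {0, 1, 2, 5, 6, 7}; Z5 = {0, 1, 2, 5, 6, 7, 8}; fixed.
Sat(EF E[wait U ~ready]) = {0, 1, 2, 5, 6, 7, 8}

{0, 1, 2, 5, 6, 7, 8}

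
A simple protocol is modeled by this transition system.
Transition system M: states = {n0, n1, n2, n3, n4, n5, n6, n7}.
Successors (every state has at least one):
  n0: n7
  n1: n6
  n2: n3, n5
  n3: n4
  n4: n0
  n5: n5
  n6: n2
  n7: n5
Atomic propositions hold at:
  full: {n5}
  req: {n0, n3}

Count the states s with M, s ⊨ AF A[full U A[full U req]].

A[full U req]: least fixpoint, start Z0 = Sat(req) = {n0, n3}, add states in Sat(full) with every successor in Z. Already a fixed point.
Sat(A[full U req]) = {n0, n3}
A[full U A[full U req]]: least fixpoint, start Z0 = Sat(A[full U req]) = {n0, n3}, add states in Sat(full) with every successor in Z. Already a fixed point.
Sat(A[full U A[full U req]]) = {n0, n3}
AF A[full U A[full U req]]: least fixpoint, start Z0 = {n0, n3}, add states with every successor in Z. Z1 = {n0, n3, n4}; fixed.
Sat(AF A[full U A[full U req]]) = {n0, n3, n4}
|Sat(AF A[full U A[full U req]])| = |{n0, n3, n4}| = 3.

3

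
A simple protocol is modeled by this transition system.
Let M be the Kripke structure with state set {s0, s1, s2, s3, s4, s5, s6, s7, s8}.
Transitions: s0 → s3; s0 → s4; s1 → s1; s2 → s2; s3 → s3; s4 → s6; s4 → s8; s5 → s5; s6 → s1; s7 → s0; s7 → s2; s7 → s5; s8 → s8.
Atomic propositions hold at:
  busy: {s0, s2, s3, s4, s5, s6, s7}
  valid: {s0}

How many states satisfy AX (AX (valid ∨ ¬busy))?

4

Sat(¬busy) = {s1, s8}
Sat(valid ∨ ¬busy) = {s0, s1, s8}
Sat(AX (valid ∨ ¬busy)) = {s : every successor in {s0, s1, s8}} = {s1, s6, s8}
Sat(AX (AX (valid ∨ ¬busy))) = {s : every successor in {s1, s6, s8}} = {s1, s4, s6, s8}
|Sat(AX (AX (valid ∨ ¬busy)))| = |{s1, s4, s6, s8}| = 4.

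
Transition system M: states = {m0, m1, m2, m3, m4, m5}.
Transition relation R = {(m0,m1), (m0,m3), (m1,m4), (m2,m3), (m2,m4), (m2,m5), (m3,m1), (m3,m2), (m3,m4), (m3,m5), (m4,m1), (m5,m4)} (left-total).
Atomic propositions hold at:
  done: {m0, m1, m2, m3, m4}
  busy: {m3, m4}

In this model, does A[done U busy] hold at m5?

A[done U busy]: least fixpoint, start Z0 = Sat(busy) = {m3, m4}, add states in Sat(done) with every successor in Z. Z1 = {m1, m3, m4}; Z2 = {m0, m1, m3, m4}; fixed.
Sat(A[done U busy]) = {m0, m1, m3, m4}
m5 ∉ Sat(A[done U busy]) = {m0, m1, m3, m4}, so the formula does not hold at m5.

No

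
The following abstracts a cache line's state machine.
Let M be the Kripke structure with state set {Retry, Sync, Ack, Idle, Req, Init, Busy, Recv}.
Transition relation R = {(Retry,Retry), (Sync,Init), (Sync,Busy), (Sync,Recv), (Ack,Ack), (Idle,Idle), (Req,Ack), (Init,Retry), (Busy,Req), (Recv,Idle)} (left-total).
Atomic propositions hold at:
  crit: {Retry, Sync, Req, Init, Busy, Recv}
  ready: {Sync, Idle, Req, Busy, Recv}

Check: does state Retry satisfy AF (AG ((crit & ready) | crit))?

Sat(crit & ready) = {Sync, Req, Busy, Recv}
Sat((crit & ready) | crit) = {Retry, Sync, Req, Init, Busy, Recv}
AG ((crit & ready) | crit): greatest fixpoint, start Z0 = {Retry, Sync, Req, Init, Busy, Recv}, keep only states in Sat with every successor in Z. Z1 = {Retry, Sync, Init, Busy}; Z2 = {Retry, Init}; fixed.
Sat(AG ((crit & ready) | crit)) = {Retry, Init}
AF (AG ((crit & ready) | crit)): least fixpoint, start Z0 = {Retry, Init}, add states with every successor in Z. Already a fixed point.
Sat(AF (AG ((crit & ready) | crit))) = {Retry, Init}
Retry ∈ Sat(AF (AG ((crit & ready) | crit))) = {Retry, Init}, so the formula holds at Retry.

Yes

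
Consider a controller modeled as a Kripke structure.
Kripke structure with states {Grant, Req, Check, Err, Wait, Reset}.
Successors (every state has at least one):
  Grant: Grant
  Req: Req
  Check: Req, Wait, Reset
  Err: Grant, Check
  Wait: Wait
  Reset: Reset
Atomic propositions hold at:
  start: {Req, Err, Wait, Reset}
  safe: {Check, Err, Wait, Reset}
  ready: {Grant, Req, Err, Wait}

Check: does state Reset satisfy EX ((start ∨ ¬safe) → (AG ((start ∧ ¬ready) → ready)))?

No

Sat(¬safe) = {Grant, Req}
Sat(start ∨ ¬safe) = {Grant, Req, Err, Wait, Reset}
Sat(¬ready) = {Check, Reset}
Sat(start ∧ ¬ready) = {Reset}
Sat((start ∧ ¬ready) → ready) = {Grant, Req, Check, Err, Wait}
AG ((start ∧ ¬ready) → ready): greatest fixpoint, start Z0 = {Grant, Req, Check, Err, Wait}, keep only states in Sat with every successor in Z. Z1 = {Grant, Req, Err, Wait}; Z2 = {Grant, Req, Wait}; fixed.
Sat(AG ((start ∧ ¬ready) → ready)) = {Grant, Req, Wait}
Sat((start ∨ ¬safe) → (AG ((start ∧ ¬ready) → ready))) = {Grant, Req, Check, Wait}
Sat(EX ((start ∨ ¬safe) → (AG ((start ∧ ¬ready) → ready)))) = {s : some successor in {Grant, Req, Check, Wait}} = {Grant, Req, Check, Err, Wait}
Reset ∉ Sat(EX ((start ∨ ¬safe) → (AG ((start ∧ ¬ready) → ready)))) = {Grant, Req, Check, Err, Wait}, so the formula does not hold at Reset.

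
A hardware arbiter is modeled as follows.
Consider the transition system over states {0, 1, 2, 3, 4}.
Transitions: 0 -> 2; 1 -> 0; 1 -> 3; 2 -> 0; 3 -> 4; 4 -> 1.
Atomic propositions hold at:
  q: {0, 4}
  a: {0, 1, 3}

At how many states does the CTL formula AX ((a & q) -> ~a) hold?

3

Sat(a & q) = {0}
Sat(~a) = {2, 4}
Sat((a & q) -> ~a) = {1, 2, 3, 4}
Sat(AX ((a & q) -> ~a)) = {s : every successor in {1, 2, 3, 4}} = {0, 3, 4}
|Sat(AX ((a & q) -> ~a))| = |{0, 3, 4}| = 3.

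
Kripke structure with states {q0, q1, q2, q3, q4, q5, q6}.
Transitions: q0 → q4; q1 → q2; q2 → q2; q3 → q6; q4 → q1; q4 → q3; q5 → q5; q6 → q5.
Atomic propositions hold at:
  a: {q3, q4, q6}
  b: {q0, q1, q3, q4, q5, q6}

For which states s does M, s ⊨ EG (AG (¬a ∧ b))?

{q5}

Sat(¬a) = {q0, q1, q2, q5}
Sat(¬a ∧ b) = {q0, q1, q5}
AG (¬a ∧ b): greatest fixpoint, start Z0 = {q0, q1, q5}, keep only states in Sat with every successor in Z. Z1 = {q5}; fixed.
Sat(AG (¬a ∧ b)) = {q5}
EG (AG (¬a ∧ b)): greatest fixpoint, start Z0 = {q5}, keep only states in Sat with some successor in Z. Already a fixed point.
Sat(EG (AG (¬a ∧ b))) = {q5}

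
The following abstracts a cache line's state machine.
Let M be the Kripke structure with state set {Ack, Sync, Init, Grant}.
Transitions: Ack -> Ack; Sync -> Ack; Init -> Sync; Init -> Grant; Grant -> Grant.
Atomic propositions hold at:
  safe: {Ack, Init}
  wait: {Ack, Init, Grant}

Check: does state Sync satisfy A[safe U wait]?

A[safe U wait]: least fixpoint, start Z0 = Sat(wait) = {Ack, Init, Grant}, add states in Sat(safe) with every successor in Z. Already a fixed point.
Sat(A[safe U wait]) = {Ack, Init, Grant}
Sync ∉ Sat(A[safe U wait]) = {Ack, Init, Grant}, so the formula does not hold at Sync.

No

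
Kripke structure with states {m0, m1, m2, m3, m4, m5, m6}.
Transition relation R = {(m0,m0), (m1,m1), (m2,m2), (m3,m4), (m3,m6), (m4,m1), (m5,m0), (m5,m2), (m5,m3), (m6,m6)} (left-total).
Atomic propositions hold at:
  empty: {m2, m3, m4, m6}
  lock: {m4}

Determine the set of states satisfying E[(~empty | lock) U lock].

{m4}

Sat(~empty) = {m0, m1, m5}
Sat(~empty | lock) = {m0, m1, m4, m5}
E[(~empty | lock) U lock]: least fixpoint, start Z0 = Sat(lock) = {m4}, add states in Sat(~empty | lock) with some successor in Z. Already a fixed point.
Sat(E[(~empty | lock) U lock]) = {m4}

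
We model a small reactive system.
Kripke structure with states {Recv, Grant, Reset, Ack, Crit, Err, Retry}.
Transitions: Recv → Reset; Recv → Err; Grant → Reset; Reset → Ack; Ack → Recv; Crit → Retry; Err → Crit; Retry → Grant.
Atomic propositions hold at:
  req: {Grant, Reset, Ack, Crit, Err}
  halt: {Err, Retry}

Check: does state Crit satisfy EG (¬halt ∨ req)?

Sat(¬halt) = {Recv, Grant, Reset, Ack, Crit}
Sat(¬halt ∨ req) = {Recv, Grant, Reset, Ack, Crit, Err}
EG (¬halt ∨ req): greatest fixpoint, start Z0 = {Recv, Grant, Reset, Ack, Crit, Err}, keep only states in Sat with some successor in Z. Z1 = {Recv, Grant, Reset, Ack, Err}; Z2 = {Recv, Grant, Reset, Ack}; fixed.
Sat(EG (¬halt ∨ req)) = {Recv, Grant, Reset, Ack}
Crit ∉ Sat(EG (¬halt ∨ req)) = {Recv, Grant, Reset, Ack}, so the formula does not hold at Crit.

No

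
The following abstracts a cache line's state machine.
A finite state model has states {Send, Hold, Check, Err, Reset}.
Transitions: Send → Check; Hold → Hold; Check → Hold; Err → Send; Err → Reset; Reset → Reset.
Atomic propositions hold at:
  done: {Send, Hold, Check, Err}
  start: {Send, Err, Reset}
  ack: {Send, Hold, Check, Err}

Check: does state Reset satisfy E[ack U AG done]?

No

AG done: greatest fixpoint, start Z0 = {Send, Hold, Check, Err}, keep only states in Sat with every successor in Z. Z1 = {Send, Hold, Check}; fixed.
Sat(AG done) = {Send, Hold, Check}
E[ack U AG done]: least fixpoint, start Z0 = Sat(AG done) = {Send, Hold, Check}, add states in Sat(ack) with some successor in Z. Z1 = {Send, Hold, Check, Err}; fixed.
Sat(E[ack U AG done]) = {Send, Hold, Check, Err}
Reset ∉ Sat(E[ack U AG done]) = {Send, Hold, Check, Err}, so the formula does not hold at Reset.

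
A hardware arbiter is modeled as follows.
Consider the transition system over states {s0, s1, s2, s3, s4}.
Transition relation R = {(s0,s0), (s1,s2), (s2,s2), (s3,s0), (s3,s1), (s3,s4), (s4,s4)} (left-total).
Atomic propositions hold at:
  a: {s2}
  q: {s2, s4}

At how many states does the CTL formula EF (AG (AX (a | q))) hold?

4

Sat(a | q) = {s2, s4}
Sat(AX (a | q)) = {s : every successor in {s2, s4}} = {s1, s2, s4}
AG (AX (a | q)): greatest fixpoint, start Z0 = {s1, s2, s4}, keep only states in Sat with every successor in Z. Already a fixed point.
Sat(AG (AX (a | q))) = {s1, s2, s4}
EF (AG (AX (a | q))): least fixpoint, start Z0 = {s1, s2, s4}, add states with some successor in Z. Z1 = {s1, s2, s3, s4}; fixed.
Sat(EF (AG (AX (a | q)))) = {s1, s2, s3, s4}
|Sat(EF (AG (AX (a | q))))| = |{s1, s2, s3, s4}| = 4.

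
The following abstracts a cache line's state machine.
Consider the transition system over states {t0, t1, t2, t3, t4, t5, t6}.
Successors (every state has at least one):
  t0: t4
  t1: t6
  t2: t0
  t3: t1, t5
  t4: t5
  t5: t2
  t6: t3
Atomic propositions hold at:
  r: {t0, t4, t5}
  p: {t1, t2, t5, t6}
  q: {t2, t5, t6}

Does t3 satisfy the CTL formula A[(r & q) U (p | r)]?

Sat(r & q) = {t5}
Sat(p | r) = {t0, t1, t2, t4, t5, t6}
A[(r & q) U (p | r)]: least fixpoint, start Z0 = Sat((p | r)) = {t0, t1, t2, t4, t5, t6}, add states in Sat(r & q) with every successor in Z. Already a fixed point.
Sat(A[(r & q) U (p | r)]) = {t0, t1, t2, t4, t5, t6}
t3 ∉ Sat(A[(r & q) U (p | r)]) = {t0, t1, t2, t4, t5, t6}, so the formula does not hold at t3.

No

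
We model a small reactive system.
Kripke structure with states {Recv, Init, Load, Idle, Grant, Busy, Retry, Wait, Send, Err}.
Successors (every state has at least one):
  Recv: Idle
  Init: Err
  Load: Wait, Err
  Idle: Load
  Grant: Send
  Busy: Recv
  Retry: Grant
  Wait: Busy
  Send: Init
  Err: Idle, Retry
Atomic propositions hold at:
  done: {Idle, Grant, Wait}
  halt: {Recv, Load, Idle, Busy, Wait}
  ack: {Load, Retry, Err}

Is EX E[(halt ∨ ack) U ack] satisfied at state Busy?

Yes

Sat(halt ∨ ack) = {Recv, Load, Idle, Busy, Retry, Wait, Err}
E[(halt ∨ ack) U ack]: least fixpoint, start Z0 = Sat(ack) = {Load, Retry, Err}, add states in Sat(halt ∨ ack) with some successor in Z. Z1 = {Load, Idle, Retry, Err}; Z2 = {Recv, Load, Idle, Retry, Err}; Z3 = {Recv, Load, Idle, Busy, Retry, Err}; Z4 = {Recv, Load, Idle, Busy, Retry, Wait, Err}; fixed.
Sat(E[(halt ∨ ack) U ack]) = {Recv, Load, Idle, Busy, Retry, Wait, Err}
Sat(EX E[(halt ∨ ack) U ack]) = {s : some successor in {Recv, Load, Idle, Busy, Retry, Wait, Err}} = {Recv, Init, Load, Idle, Busy, Wait, Err}
Busy ∈ Sat(EX E[(halt ∨ ack) U ack]) = {Recv, Init, Load, Idle, Busy, Wait, Err}, so the formula holds at Busy.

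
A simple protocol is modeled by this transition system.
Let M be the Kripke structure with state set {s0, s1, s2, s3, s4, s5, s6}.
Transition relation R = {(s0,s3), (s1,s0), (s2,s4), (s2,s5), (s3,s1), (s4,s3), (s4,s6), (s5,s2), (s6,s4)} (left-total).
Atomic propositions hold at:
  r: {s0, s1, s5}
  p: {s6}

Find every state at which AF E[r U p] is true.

E[r U p]: least fixpoint, start Z0 = Sat(p) = {s6}, add states in Sat(r) with some successor in Z. Already a fixed point.
Sat(E[r U p]) = {s6}
AF E[r U p]: least fixpoint, start Z0 = {s6}, add states with every successor in Z. Already a fixed point.
Sat(AF E[r U p]) = {s6}

{s6}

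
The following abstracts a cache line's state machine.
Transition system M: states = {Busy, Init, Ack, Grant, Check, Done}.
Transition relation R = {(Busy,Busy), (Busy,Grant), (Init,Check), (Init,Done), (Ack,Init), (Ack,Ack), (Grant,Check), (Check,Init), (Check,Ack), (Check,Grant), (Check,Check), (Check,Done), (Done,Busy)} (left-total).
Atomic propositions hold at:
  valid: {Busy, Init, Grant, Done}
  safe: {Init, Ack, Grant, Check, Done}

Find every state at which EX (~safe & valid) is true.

Sat(~safe) = {Busy}
Sat(~safe & valid) = {Busy}
Sat(EX (~safe & valid)) = {s : some successor in {Busy}} = {Busy, Done}

{Busy, Done}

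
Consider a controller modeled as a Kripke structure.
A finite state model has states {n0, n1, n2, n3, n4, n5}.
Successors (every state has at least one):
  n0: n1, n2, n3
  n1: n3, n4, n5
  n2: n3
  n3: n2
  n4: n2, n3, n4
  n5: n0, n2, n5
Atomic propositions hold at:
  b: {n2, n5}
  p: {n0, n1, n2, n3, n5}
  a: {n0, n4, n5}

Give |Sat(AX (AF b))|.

AF b: least fixpoint, start Z0 = {n2, n5}, add states with every successor in Z. Z1 = {n2, n3, n5}; fixed.
Sat(AF b) = {n2, n3, n5}
Sat(AX (AF b)) = {s : every successor in {n2, n3, n5}} = {n2, n3}
|Sat(AX (AF b))| = |{n2, n3}| = 2.

2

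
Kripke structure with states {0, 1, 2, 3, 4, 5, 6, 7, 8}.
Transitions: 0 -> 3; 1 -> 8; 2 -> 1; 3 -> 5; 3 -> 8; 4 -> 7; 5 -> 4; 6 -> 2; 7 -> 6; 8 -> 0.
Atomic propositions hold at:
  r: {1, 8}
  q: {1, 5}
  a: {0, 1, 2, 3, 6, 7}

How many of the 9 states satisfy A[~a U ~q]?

Sat(~a) = {4, 5, 8}
Sat(~q) = {0, 2, 3, 4, 6, 7, 8}
A[~a U ~q]: least fixpoint, start Z0 = Sat(~q) = {0, 2, 3, 4, 6, 7, 8}, add states in Sat(~a) with every successor in Z. Z1 = {0, 2, 3, 4, 5, 6, 7, 8}; fixed.
Sat(A[~a U ~q]) = {0, 2, 3, 4, 5, 6, 7, 8}
|Sat(A[~a U ~q])| = |{0, 2, 3, 4, 5, 6, 7, 8}| = 8.

8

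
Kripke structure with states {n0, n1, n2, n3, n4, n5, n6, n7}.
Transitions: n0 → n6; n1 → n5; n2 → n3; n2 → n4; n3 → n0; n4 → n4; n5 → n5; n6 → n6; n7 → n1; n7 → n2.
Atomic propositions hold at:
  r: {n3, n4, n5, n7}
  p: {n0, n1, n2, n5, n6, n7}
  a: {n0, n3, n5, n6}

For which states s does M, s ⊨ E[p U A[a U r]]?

{n1, n2, n3, n4, n5, n7}

A[a U r]: least fixpoint, start Z0 = Sat(r) = {n3, n4, n5, n7}, add states in Sat(a) with every successor in Z. Already a fixed point.
Sat(A[a U r]) = {n3, n4, n5, n7}
E[p U A[a U r]]: least fixpoint, start Z0 = Sat(A[a U r]) = {n3, n4, n5, n7}, add states in Sat(p) with some successor in Z. Z1 = {n1, n2, n3, n4, n5, n7}; fixed.
Sat(E[p U A[a U r]]) = {n1, n2, n3, n4, n5, n7}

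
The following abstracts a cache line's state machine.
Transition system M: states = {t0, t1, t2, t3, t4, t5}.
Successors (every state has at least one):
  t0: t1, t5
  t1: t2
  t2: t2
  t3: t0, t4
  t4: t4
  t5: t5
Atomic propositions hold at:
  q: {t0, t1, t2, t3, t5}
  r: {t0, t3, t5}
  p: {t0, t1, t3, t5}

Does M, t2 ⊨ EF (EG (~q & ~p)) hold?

No

Sat(~q) = {t4}
Sat(~p) = {t2, t4}
Sat(~q & ~p) = {t4}
EG (~q & ~p): greatest fixpoint, start Z0 = {t4}, keep only states in Sat with some successor in Z. Already a fixed point.
Sat(EG (~q & ~p)) = {t4}
EF (EG (~q & ~p)): least fixpoint, start Z0 = {t4}, add states with some successor in Z. Z1 = {t3, t4}; fixed.
Sat(EF (EG (~q & ~p))) = {t3, t4}
t2 ∉ Sat(EF (EG (~q & ~p))) = {t3, t4}, so the formula does not hold at t2.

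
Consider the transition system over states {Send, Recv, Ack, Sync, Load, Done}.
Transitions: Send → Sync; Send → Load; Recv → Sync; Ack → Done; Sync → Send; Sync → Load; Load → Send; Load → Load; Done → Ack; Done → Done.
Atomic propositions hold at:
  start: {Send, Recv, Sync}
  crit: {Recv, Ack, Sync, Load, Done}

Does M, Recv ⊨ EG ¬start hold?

Sat(¬start) = {Ack, Load, Done}
EG ¬start: greatest fixpoint, start Z0 = {Ack, Load, Done}, keep only states in Sat with some successor in Z. Already a fixed point.
Sat(EG ¬start) = {Ack, Load, Done}
Recv ∉ Sat(EG ¬start) = {Ack, Load, Done}, so the formula does not hold at Recv.

No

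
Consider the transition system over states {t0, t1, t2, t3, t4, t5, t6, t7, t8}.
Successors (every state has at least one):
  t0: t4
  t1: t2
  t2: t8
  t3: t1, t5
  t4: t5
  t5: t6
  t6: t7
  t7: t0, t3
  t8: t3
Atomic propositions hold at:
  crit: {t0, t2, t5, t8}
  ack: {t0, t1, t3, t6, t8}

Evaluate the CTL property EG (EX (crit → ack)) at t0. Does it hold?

No

Sat(crit → ack) = {t0, t1, t3, t4, t6, t7, t8}
Sat(EX (crit → ack)) = {s : some successor in {t0, t1, t3, t4, t6, t7, t8}} = {t0, t2, t3, t5, t6, t7, t8}
EG (EX (crit → ack)): greatest fixpoint, start Z0 = {t0, t2, t3, t5, t6, t7, t8}, keep only states in Sat with some successor in Z. Z1 = {t2, t3, t5, t6, t7, t8}; fixed.
Sat(EG (EX (crit → ack))) = {t2, t3, t5, t6, t7, t8}
t0 ∉ Sat(EG (EX (crit → ack))) = {t2, t3, t5, t6, t7, t8}, so the formula does not hold at t0.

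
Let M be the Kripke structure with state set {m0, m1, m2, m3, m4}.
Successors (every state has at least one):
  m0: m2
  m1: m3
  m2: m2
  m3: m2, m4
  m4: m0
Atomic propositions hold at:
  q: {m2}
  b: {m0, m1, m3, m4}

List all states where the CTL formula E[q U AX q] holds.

{m0, m2}

Sat(AX q) = {s : every successor in {m2}} = {m0, m2}
E[q U AX q]: least fixpoint, start Z0 = Sat(AX q) = {m0, m2}, add states in Sat(q) with some successor in Z. Already a fixed point.
Sat(E[q U AX q]) = {m0, m2}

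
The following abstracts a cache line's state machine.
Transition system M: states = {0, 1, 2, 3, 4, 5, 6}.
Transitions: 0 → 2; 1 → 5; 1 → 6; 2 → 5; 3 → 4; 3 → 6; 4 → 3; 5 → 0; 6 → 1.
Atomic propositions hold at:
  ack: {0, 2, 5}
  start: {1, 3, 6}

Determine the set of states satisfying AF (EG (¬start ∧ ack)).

{0, 2, 5}

Sat(¬start) = {0, 2, 4, 5}
Sat(¬start ∧ ack) = {0, 2, 5}
EG (¬start ∧ ack): greatest fixpoint, start Z0 = {0, 2, 5}, keep only states in Sat with some successor in Z. Already a fixed point.
Sat(EG (¬start ∧ ack)) = {0, 2, 5}
AF (EG (¬start ∧ ack)): least fixpoint, start Z0 = {0, 2, 5}, add states with every successor in Z. Already a fixed point.
Sat(AF (EG (¬start ∧ ack))) = {0, 2, 5}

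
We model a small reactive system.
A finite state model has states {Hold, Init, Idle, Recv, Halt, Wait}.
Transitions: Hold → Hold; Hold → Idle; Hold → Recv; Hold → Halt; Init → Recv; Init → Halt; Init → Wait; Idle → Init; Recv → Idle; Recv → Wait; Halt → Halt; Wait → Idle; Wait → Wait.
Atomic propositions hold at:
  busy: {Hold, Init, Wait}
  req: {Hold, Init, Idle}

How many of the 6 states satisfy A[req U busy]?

4

A[req U busy]: least fixpoint, start Z0 = Sat(busy) = {Hold, Init, Wait}, add states in Sat(req) with every successor in Z. Z1 = {Hold, Init, Idle, Wait}; fixed.
Sat(A[req U busy]) = {Hold, Init, Idle, Wait}
|Sat(A[req U busy])| = |{Hold, Init, Idle, Wait}| = 4.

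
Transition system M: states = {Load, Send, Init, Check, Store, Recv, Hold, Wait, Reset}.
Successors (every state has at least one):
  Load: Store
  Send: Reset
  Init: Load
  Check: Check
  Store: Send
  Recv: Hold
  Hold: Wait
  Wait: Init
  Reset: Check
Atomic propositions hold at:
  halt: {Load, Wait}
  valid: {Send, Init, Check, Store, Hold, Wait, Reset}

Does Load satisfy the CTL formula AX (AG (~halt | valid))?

Sat(~halt) = {Send, Init, Check, Store, Recv, Hold, Reset}
Sat(~halt | valid) = {Send, Init, Check, Store, Recv, Hold, Wait, Reset}
AG (~halt | valid): greatest fixpoint, start Z0 = {Send, Init, Check, Store, Recv, Hold, Wait, Reset}, keep only states in Sat with every successor in Z. Z1 = {Send, Check, Store, Recv, Hold, Wait, Reset}; Z2 = {Send, Check, Store, Recv, Hold, Reset}; Z3 = {Send, Check, Store, Recv, Reset}; Z4 = {Send, Check, Store, Reset}; fixed.
Sat(AG (~halt | valid)) = {Send, Check, Store, Reset}
Sat(AX (AG (~halt | valid))) = {s : every successor in {Send, Check, Store, Reset}} = {Load, Send, Check, Store, Reset}
Load ∈ Sat(AX (AG (~halt | valid))) = {Load, Send, Check, Store, Reset}, so the formula holds at Load.

Yes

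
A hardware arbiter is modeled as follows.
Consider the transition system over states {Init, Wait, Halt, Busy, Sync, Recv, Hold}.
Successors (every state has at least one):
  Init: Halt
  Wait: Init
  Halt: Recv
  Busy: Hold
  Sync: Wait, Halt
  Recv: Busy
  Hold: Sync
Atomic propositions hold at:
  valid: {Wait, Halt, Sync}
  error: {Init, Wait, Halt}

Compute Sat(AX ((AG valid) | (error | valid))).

{Init, Wait, Sync, Hold}

AG valid: greatest fixpoint, start Z0 = {Wait, Halt, Sync}, keep only states in Sat with every successor in Z. Z1 = {Sync}; Z2 = ∅; fixed.
Sat(AG valid) = ∅
Sat(error | valid) = {Init, Wait, Halt, Sync}
Sat((AG valid) | (error | valid)) = {Init, Wait, Halt, Sync}
Sat(AX ((AG valid) | (error | valid))) = {s : every successor in {Init, Wait, Halt, Sync}} = {Init, Wait, Sync, Hold}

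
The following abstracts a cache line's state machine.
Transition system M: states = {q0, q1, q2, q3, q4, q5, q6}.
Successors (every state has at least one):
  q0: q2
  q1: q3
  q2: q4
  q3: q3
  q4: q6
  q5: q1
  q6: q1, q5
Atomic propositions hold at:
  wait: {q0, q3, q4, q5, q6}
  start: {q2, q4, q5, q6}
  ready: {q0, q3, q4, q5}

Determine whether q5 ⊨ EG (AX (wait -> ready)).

Yes

Sat(wait -> ready) = {q0, q1, q2, q3, q4, q5}
Sat(AX (wait -> ready)) = {s : every successor in {q0, q1, q2, q3, q4, q5}} = {q0, q1, q2, q3, q5, q6}
EG (AX (wait -> ready)): greatest fixpoint, start Z0 = {q0, q1, q2, q3, q5, q6}, keep only states in Sat with some successor in Z. Z1 = {q0, q1, q3, q5, q6}; Z2 = {q1, q3, q5, q6}; fixed.
Sat(EG (AX (wait -> ready))) = {q1, q3, q5, q6}
q5 ∈ Sat(EG (AX (wait -> ready))) = {q1, q3, q5, q6}, so the formula holds at q5.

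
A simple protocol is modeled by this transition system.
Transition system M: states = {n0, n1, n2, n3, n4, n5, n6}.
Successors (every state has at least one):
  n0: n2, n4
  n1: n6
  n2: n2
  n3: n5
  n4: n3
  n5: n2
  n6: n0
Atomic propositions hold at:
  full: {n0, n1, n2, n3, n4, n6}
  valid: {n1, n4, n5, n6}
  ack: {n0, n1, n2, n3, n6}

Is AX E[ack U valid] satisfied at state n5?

No

E[ack U valid]: least fixpoint, start Z0 = Sat(valid) = {n1, n4, n5, n6}, add states in Sat(ack) with some successor in Z. Z1 = {n0, n1, n3, n4, n5, n6}; fixed.
Sat(E[ack U valid]) = {n0, n1, n3, n4, n5, n6}
Sat(AX E[ack U valid]) = {s : every successor in {n0, n1, n3, n4, n5, n6}} = {n1, n3, n4, n6}
n5 ∉ Sat(AX E[ack U valid]) = {n1, n3, n4, n6}, so the formula does not hold at n5.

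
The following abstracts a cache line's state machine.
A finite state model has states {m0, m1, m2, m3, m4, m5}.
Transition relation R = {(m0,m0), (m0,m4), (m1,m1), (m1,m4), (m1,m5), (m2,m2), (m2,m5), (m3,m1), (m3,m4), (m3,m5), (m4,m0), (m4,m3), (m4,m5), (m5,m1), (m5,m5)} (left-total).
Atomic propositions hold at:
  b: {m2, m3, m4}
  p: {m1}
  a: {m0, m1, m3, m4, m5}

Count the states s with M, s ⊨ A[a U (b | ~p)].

Sat(~p) = {m0, m2, m3, m4, m5}
Sat(b | ~p) = {m0, m2, m3, m4, m5}
A[a U (b | ~p)]: least fixpoint, start Z0 = Sat((b | ~p)) = {m0, m2, m3, m4, m5}, add states in Sat(a) with every successor in Z. Already a fixed point.
Sat(A[a U (b | ~p)]) = {m0, m2, m3, m4, m5}
|Sat(A[a U (b | ~p)])| = |{m0, m2, m3, m4, m5}| = 5.

5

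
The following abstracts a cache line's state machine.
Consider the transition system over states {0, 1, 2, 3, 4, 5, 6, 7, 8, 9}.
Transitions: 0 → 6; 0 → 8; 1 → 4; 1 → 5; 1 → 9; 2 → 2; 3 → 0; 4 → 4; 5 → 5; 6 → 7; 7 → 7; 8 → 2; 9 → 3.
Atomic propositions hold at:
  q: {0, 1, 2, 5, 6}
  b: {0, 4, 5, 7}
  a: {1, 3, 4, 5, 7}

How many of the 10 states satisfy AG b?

AG b: greatest fixpoint, start Z0 = {0, 4, 5, 7}, keep only states in Sat with every successor in Z. Z1 = {4, 5, 7}; fixed.
Sat(AG b) = {4, 5, 7}
|Sat(AG b)| = |{4, 5, 7}| = 3.

3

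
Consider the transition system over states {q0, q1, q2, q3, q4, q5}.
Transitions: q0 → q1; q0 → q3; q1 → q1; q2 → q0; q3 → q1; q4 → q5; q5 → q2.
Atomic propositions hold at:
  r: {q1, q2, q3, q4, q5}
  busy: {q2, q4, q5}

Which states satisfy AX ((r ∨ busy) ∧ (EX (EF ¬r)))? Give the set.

Sat(r ∨ busy) = {q1, q2, q3, q4, q5}
Sat(¬r) = {q0}
EF ¬r: least fixpoint, start Z0 = {q0}, add states with some successor in Z. Z1 = {q0, q2}; Z2 = {q0, q2, q5}; Z3 = {q0, q2, q4, q5}; fixed.
Sat(EF ¬r) = {q0, q2, q4, q5}
Sat(EX (EF ¬r)) = {s : some successor in {q0, q2, q4, q5}} = {q2, q4, q5}
Sat((r ∨ busy) ∧ (EX (EF ¬r))) = {q2, q4, q5}
Sat(AX ((r ∨ busy) ∧ (EX (EF ¬r)))) = {s : every successor in {q2, q4, q5}} = {q4, q5}

{q4, q5}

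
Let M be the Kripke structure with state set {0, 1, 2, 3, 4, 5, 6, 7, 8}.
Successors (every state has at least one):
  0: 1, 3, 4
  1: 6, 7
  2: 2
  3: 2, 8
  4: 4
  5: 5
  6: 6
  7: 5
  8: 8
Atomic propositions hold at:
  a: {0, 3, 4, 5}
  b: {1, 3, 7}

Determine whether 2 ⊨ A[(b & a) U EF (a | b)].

Sat(b & a) = {3}
Sat(a | b) = {0, 1, 3, 4, 5, 7}
EF (a | b): least fixpoint, start Z0 = {0, 1, 3, 4, 5, 7}, add states with some successor in Z. Already a fixed point.
Sat(EF (a | b)) = {0, 1, 3, 4, 5, 7}
A[(b & a) U EF (a | b)]: least fixpoint, start Z0 = Sat(EF (a | b)) = {0, 1, 3, 4, 5, 7}, add states in Sat(b & a) with every successor in Z. Already a fixed point.
Sat(A[(b & a) U EF (a | b)]) = {0, 1, 3, 4, 5, 7}
2 ∉ Sat(A[(b & a) U EF (a | b)]) = {0, 1, 3, 4, 5, 7}, so the formula does not hold at 2.

No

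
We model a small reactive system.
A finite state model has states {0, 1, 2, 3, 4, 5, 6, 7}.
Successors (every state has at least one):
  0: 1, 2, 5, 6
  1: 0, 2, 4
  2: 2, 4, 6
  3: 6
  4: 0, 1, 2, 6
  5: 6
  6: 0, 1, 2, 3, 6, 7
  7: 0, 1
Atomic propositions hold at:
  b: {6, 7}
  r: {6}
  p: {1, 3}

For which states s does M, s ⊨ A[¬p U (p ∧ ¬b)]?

{1, 3}

Sat(¬p) = {0, 2, 4, 5, 6, 7}
Sat(¬b) = {0, 1, 2, 3, 4, 5}
Sat(p ∧ ¬b) = {1, 3}
A[¬p U (p ∧ ¬b)]: least fixpoint, start Z0 = Sat((p ∧ ¬b)) = {1, 3}, add states in Sat(¬p) with every successor in Z. Already a fixed point.
Sat(A[¬p U (p ∧ ¬b)]) = {1, 3}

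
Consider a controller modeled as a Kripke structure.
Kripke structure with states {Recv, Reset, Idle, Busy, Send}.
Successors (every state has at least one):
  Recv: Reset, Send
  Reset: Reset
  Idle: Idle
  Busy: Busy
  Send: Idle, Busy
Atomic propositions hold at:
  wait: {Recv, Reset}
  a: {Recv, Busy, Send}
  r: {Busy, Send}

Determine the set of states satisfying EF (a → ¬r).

Sat(¬r) = {Recv, Reset, Idle}
Sat(a → ¬r) = {Recv, Reset, Idle}
EF (a → ¬r): least fixpoint, start Z0 = {Recv, Reset, Idle}, add states with some successor in Z. Z1 = {Recv, Reset, Idle, Send}; fixed.
Sat(EF (a → ¬r)) = {Recv, Reset, Idle, Send}

{Recv, Reset, Idle, Send}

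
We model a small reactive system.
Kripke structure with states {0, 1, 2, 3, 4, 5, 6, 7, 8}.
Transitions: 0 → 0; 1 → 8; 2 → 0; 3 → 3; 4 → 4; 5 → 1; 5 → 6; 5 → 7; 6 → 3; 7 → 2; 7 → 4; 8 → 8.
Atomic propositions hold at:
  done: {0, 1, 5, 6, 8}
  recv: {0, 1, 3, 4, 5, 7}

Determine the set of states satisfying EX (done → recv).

{0, 2, 3, 4, 5, 6, 7}

Sat(done → recv) = {0, 1, 2, 3, 4, 5, 7}
Sat(EX (done → recv)) = {s : some successor in {0, 1, 2, 3, 4, 5, 7}} = {0, 2, 3, 4, 5, 6, 7}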